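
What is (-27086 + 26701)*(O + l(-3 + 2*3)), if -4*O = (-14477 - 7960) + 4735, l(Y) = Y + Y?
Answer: -3412255/2 ≈ -1.7061e+6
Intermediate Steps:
l(Y) = 2*Y
O = 8851/2 (O = -((-14477 - 7960) + 4735)/4 = -(-22437 + 4735)/4 = -¼*(-17702) = 8851/2 ≈ 4425.5)
(-27086 + 26701)*(O + l(-3 + 2*3)) = (-27086 + 26701)*(8851/2 + 2*(-3 + 2*3)) = -385*(8851/2 + 2*(-3 + 6)) = -385*(8851/2 + 2*3) = -385*(8851/2 + 6) = -385*8863/2 = -3412255/2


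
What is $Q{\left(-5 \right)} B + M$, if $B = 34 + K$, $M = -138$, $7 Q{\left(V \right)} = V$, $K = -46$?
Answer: $- \frac{906}{7} \approx -129.43$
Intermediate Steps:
$Q{\left(V \right)} = \frac{V}{7}$
$B = -12$ ($B = 34 - 46 = -12$)
$Q{\left(-5 \right)} B + M = \frac{1}{7} \left(-5\right) \left(-12\right) - 138 = \left(- \frac{5}{7}\right) \left(-12\right) - 138 = \frac{60}{7} - 138 = - \frac{906}{7}$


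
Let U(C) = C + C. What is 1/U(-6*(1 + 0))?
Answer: -1/12 ≈ -0.083333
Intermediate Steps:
U(C) = 2*C
1/U(-6*(1 + 0)) = 1/(2*(-6*(1 + 0))) = 1/(2*(-6*1)) = 1/(2*(-6)) = 1/(-12) = -1/12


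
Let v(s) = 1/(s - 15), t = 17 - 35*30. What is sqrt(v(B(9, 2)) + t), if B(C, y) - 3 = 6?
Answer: I*sqrt(37194)/6 ≈ 32.143*I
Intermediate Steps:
B(C, y) = 9 (B(C, y) = 3 + 6 = 9)
t = -1033 (t = 17 - 1050 = -1033)
v(s) = 1/(-15 + s)
sqrt(v(B(9, 2)) + t) = sqrt(1/(-15 + 9) - 1033) = sqrt(1/(-6) - 1033) = sqrt(-1/6 - 1033) = sqrt(-6199/6) = I*sqrt(37194)/6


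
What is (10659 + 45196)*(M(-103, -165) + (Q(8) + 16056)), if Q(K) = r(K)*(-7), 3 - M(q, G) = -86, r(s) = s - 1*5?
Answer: 900606020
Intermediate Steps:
r(s) = -5 + s (r(s) = s - 5 = -5 + s)
M(q, G) = 89 (M(q, G) = 3 - 1*(-86) = 3 + 86 = 89)
Q(K) = 35 - 7*K (Q(K) = (-5 + K)*(-7) = 35 - 7*K)
(10659 + 45196)*(M(-103, -165) + (Q(8) + 16056)) = (10659 + 45196)*(89 + ((35 - 7*8) + 16056)) = 55855*(89 + ((35 - 56) + 16056)) = 55855*(89 + (-21 + 16056)) = 55855*(89 + 16035) = 55855*16124 = 900606020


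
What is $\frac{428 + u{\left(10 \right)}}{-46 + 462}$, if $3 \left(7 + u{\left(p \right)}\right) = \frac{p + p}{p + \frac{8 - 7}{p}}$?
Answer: $\frac{127763}{126048} \approx 1.0136$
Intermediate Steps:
$u{\left(p \right)} = -7 + \frac{2 p}{3 \left(p + \frac{1}{p}\right)}$ ($u{\left(p \right)} = -7 + \frac{\left(p + p\right) \frac{1}{p + \frac{8 - 7}{p}}}{3} = -7 + \frac{2 p \frac{1}{p + 1 \frac{1}{p}}}{3} = -7 + \frac{2 p \frac{1}{p + \frac{1}{p}}}{3} = -7 + \frac{2 p}{3 \left(p + \frac{1}{p}\right)}$)
$\frac{428 + u{\left(10 \right)}}{-46 + 462} = \frac{428 + \frac{-21 - 19 \cdot 10^{2}}{3 \left(1 + 10^{2}\right)}}{-46 + 462} = \frac{428 + \frac{-21 - 1900}{3 \left(1 + 100\right)}}{416} = \left(428 + \frac{-21 - 1900}{3 \cdot 101}\right) \frac{1}{416} = \left(428 + \frac{1}{3} \cdot \frac{1}{101} \left(-1921\right)\right) \frac{1}{416} = \left(428 - \frac{1921}{303}\right) \frac{1}{416} = \frac{127763}{303} \cdot \frac{1}{416} = \frac{127763}{126048}$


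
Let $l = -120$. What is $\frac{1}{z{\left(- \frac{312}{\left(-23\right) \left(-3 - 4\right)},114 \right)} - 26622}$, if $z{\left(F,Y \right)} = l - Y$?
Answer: $- \frac{1}{26856} \approx -3.7236 \cdot 10^{-5}$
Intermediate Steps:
$z{\left(F,Y \right)} = -120 - Y$
$\frac{1}{z{\left(- \frac{312}{\left(-23\right) \left(-3 - 4\right)},114 \right)} - 26622} = \frac{1}{\left(-120 - 114\right) - 26622} = \frac{1}{-234 - 26622} = \frac{1}{-26856} = - \frac{1}{26856}$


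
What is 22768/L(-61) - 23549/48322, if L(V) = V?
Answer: -1101631785/2947642 ≈ -373.73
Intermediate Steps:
22768/L(-61) - 23549/48322 = 22768/(-61) - 23549/48322 = 22768*(-1/61) - 23549*1/48322 = -22768/61 - 23549/48322 = -1101631785/2947642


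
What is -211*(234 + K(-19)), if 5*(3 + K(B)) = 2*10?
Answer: -49585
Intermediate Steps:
K(B) = 1 (K(B) = -3 + (2*10)/5 = -3 + (⅕)*20 = -3 + 4 = 1)
-211*(234 + K(-19)) = -211*(234 + 1) = -211*235 = -49585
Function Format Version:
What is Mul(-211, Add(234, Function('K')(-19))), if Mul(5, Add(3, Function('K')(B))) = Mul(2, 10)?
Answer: -49585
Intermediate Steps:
Function('K')(B) = 1 (Function('K')(B) = Add(-3, Mul(Rational(1, 5), Mul(2, 10))) = Add(-3, Mul(Rational(1, 5), 20)) = Add(-3, 4) = 1)
Mul(-211, Add(234, Function('K')(-19))) = Mul(-211, Add(234, 1)) = Mul(-211, 235) = -49585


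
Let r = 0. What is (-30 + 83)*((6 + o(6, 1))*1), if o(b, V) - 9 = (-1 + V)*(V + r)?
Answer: 795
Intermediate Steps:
o(b, V) = 9 + V*(-1 + V) (o(b, V) = 9 + (-1 + V)*(V + 0) = 9 + (-1 + V)*V = 9 + V*(-1 + V))
(-30 + 83)*((6 + o(6, 1))*1) = (-30 + 83)*((6 + (9 + 1² - 1*1))*1) = 53*((6 + (9 + 1 - 1))*1) = 53*((6 + 9)*1) = 53*(15*1) = 53*15 = 795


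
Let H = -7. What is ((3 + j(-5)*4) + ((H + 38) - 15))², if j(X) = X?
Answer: 1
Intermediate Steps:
((3 + j(-5)*4) + ((H + 38) - 15))² = ((3 - 5*4) + ((-7 + 38) - 15))² = ((3 - 20) + (31 - 15))² = (-17 + 16)² = (-1)² = 1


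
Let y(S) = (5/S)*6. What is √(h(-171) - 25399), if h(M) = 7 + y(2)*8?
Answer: 18*I*√78 ≈ 158.97*I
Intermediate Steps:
y(S) = 30/S
h(M) = 127 (h(M) = 7 + (30/2)*8 = 7 + (30*(½))*8 = 7 + 15*8 = 7 + 120 = 127)
√(h(-171) - 25399) = √(127 - 25399) = √(-25272) = 18*I*√78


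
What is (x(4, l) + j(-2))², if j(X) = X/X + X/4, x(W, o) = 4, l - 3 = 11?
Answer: 81/4 ≈ 20.250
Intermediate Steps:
l = 14 (l = 3 + 11 = 14)
j(X) = 1 + X/4 (j(X) = 1 + X*(¼) = 1 + X/4)
(x(4, l) + j(-2))² = (4 + (1 + (¼)*(-2)))² = (4 + (1 - ½))² = (4 + ½)² = (9/2)² = 81/4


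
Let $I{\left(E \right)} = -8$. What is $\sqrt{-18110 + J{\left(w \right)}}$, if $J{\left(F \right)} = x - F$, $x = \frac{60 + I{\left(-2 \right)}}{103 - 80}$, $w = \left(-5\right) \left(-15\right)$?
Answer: $\frac{9 i \sqrt{118749}}{23} \approx 134.84 i$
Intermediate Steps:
$w = 75$
$x = \frac{52}{23}$ ($x = \frac{60 - 8}{103 - 80} = \frac{52}{23} \approx 2.2609$)
$J{\left(F \right)} = \frac{52}{23} - F$
$\sqrt{-18110 + J{\left(w \right)}} = \sqrt{-18110 + \left(\frac{52}{23} - 75\right)} = \sqrt{-18110 - \frac{1673}{23}} = \sqrt{- \frac{418203}{23}} = \frac{9 i \sqrt{118749}}{23}$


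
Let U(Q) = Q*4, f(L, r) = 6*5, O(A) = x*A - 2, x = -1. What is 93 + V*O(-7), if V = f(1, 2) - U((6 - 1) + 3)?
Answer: 83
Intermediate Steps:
O(A) = -2 - A (O(A) = -A - 2 = -2 - A)
f(L, r) = 30
U(Q) = 4*Q
V = -2 (V = 30 - 4*((6 - 1) + 3) = 30 - 4*(5 + 3) = 30 - 4*8 = 30 - 1*32 = 30 - 32 = -2)
93 + V*O(-7) = 93 - 2*(-2 - 1*(-7)) = 93 - 2*(-2 + 7) = 93 - 2*5 = 93 - 10 = 83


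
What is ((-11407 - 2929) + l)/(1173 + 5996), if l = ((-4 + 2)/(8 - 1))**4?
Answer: -34420720/17212769 ≈ -1.9997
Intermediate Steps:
l = 16/2401 (l = (-2/7)**4 = 16/2401 ≈ 0.0066639)
((-11407 - 2929) + l)/(1173 + 5996) = ((-11407 - 2929) + 16/2401)/(1173 + 5996) = (-14336 + 16/2401)/7169 = -34420720/2401*1/7169 = -34420720/17212769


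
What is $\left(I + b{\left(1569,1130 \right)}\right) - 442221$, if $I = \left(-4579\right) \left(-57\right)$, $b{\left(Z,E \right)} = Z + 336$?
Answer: $-179313$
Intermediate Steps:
$b{\left(Z,E \right)} = 336 + Z$
$I = 261003$
$\left(I + b{\left(1569,1130 \right)}\right) - 442221 = \left(261003 + \left(336 + 1569\right)\right) - 442221 = \left(261003 + 1905\right) - 442221 = 262908 - 442221 = -179313$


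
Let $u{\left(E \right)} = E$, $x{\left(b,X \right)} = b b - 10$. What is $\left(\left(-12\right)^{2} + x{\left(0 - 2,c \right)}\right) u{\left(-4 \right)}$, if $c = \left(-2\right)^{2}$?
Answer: $-552$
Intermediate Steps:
$c = 4$
$x{\left(b,X \right)} = -10 + b^{2}$ ($x{\left(b,X \right)} = b^{2} - 10 = -10 + b^{2}$)
$\left(\left(-12\right)^{2} + x{\left(0 - 2,c \right)}\right) u{\left(-4 \right)} = \left(\left(-12\right)^{2} - \left(10 - \left(0 - 2\right)^{2}\right)\right) \left(-4\right) = \left(144 - \left(10 - \left(0 - 2\right)^{2}\right)\right) \left(-4\right) = \left(144 - \left(10 - \left(-2\right)^{2}\right)\right) \left(-4\right) = \left(144 + \left(-10 + 4\right)\right) \left(-4\right) = \left(144 - 6\right) \left(-4\right) = 138 \left(-4\right) = -552$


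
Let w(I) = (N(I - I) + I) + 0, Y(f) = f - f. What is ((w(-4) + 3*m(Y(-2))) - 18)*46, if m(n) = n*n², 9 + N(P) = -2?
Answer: -1518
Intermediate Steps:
N(P) = -11 (N(P) = -9 - 2 = -11)
Y(f) = 0
m(n) = n³
w(I) = -11 + I (w(I) = (-11 + I) + 0 = -11 + I)
((w(-4) + 3*m(Y(-2))) - 18)*46 = (((-11 - 4) + 3*0³) - 18)*46 = ((-15 + 3*0) - 18)*46 = ((-15 + 0) - 18)*46 = (-15 - 18)*46 = -33*46 = -1518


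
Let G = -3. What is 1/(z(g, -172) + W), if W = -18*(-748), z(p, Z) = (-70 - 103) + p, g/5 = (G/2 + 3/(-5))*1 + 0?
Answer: 2/26561 ≈ 7.5298e-5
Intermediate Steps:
g = -21/2 (g = 5*((-3/2 + 3/(-5))*1 + 0) = 5*((-3*1/2 + 3*(-1/5))*1 + 0) = 5*((-3/2 - 3/5)*1 + 0) = 5*(-21/10*1 + 0) = 5*(-21/10 + 0) = 5*(-21/10) = -21/2 ≈ -10.500)
z(p, Z) = -173 + p
W = 13464
1/(z(g, -172) + W) = 1/((-173 - 21/2) + 13464) = 1/(-367/2 + 13464) = 1/(26561/2) = 2/26561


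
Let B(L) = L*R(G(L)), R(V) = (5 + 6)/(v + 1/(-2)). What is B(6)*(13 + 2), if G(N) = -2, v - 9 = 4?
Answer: 396/5 ≈ 79.200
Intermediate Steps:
v = 13 (v = 9 + 4 = 13)
R(V) = 22/25 (R(V) = (5 + 6)/(13 + 1/(-2)) = 11/(13 - ½) = 11/(25/2) = 11*(2/25) = 22/25)
B(L) = 22*L/25 (B(L) = L*(22/25) = 22*L/25)
B(6)*(13 + 2) = ((22/25)*6)*(13 + 2) = (132/25)*15 = 396/5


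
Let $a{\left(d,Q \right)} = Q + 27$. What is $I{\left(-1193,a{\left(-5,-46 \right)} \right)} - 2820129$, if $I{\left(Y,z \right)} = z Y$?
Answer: $-2797462$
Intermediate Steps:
$a{\left(d,Q \right)} = 27 + Q$
$I{\left(Y,z \right)} = Y z$
$I{\left(-1193,a{\left(-5,-46 \right)} \right)} - 2820129 = - 1193 \left(27 - 46\right) - 2820129 = \left(-1193\right) \left(-19\right) - 2820129 = 22667 - 2820129 = -2797462$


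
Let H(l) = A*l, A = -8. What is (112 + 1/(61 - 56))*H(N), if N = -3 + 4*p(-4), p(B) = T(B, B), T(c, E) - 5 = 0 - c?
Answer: -148104/5 ≈ -29621.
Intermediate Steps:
T(c, E) = 5 - c (T(c, E) = 5 + (0 - c) = 5 - c)
p(B) = 5 - B
N = 33 (N = -3 + 4*(5 - 1*(-4)) = -3 + 4*(5 + 4) = -3 + 4*9 = -3 + 36 = 33)
H(l) = -8*l
(112 + 1/(61 - 56))*H(N) = (112 + 1/(61 - 56))*(-8*33) = (112 + 1/5)*(-264) = (561/5)*(-264) = -148104/5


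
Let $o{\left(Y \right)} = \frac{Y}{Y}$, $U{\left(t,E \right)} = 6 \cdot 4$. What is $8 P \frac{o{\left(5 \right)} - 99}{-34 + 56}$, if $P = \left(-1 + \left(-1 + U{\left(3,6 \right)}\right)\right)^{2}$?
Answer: $-17248$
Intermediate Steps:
$U{\left(t,E \right)} = 24$
$o{\left(Y \right)} = 1$
$P = 484$ ($P = \left(-1 + \left(-1 + 24\right)\right)^{2} = \left(-1 + 23\right)^{2} = 22^{2} = 484$)
$8 P \frac{o{\left(5 \right)} - 99}{-34 + 56} = 8 \cdot 484 \frac{1 - 99}{-34 + 56} = 3872 \left(- \frac{98}{22}\right) = 3872 \left(\left(-98\right) \frac{1}{22}\right) = 3872 \left(- \frac{49}{11}\right) = -17248$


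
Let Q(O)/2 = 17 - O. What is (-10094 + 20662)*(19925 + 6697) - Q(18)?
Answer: 281341298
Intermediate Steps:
Q(O) = 34 - 2*O (Q(O) = 2*(17 - O) = 34 - 2*O)
(-10094 + 20662)*(19925 + 6697) - Q(18) = (-10094 + 20662)*(19925 + 6697) - (34 - 2*18) = 10568*26622 - (34 - 36) = 281341296 - 1*(-2) = 281341296 + 2 = 281341298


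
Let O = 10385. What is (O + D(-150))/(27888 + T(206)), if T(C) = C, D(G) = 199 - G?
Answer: 5367/14047 ≈ 0.38207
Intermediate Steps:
(O + D(-150))/(27888 + T(206)) = (10385 + (199 - 1*(-150)))/(27888 + 206) = (10385 + (199 + 150))/28094 = (10385 + 349)*(1/28094) = 10734*(1/28094) = 5367/14047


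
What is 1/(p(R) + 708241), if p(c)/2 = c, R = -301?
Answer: 1/707639 ≈ 1.4131e-6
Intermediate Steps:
p(c) = 2*c
1/(p(R) + 708241) = 1/(2*(-301) + 708241) = 1/(-602 + 708241) = 1/707639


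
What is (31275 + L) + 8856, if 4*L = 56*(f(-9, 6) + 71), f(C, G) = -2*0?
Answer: 41125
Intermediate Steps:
f(C, G) = 0
L = 994 (L = (56*(0 + 71))/4 = (56*71)/4 = (¼)*3976 = 994)
(31275 + L) + 8856 = (31275 + 994) + 8856 = 32269 + 8856 = 41125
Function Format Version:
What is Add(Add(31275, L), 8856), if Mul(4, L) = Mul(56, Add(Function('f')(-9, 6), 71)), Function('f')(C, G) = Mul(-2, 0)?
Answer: 41125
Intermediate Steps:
Function('f')(C, G) = 0
L = 994 (L = Mul(Rational(1, 4), Mul(56, Add(0, 71))) = Mul(Rational(1, 4), Mul(56, 71)) = Mul(Rational(1, 4), 3976) = 994)
Add(Add(31275, L), 8856) = Add(Add(31275, 994), 8856) = Add(32269, 8856) = 41125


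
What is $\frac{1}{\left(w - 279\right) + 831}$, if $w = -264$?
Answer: $\frac{1}{288} \approx 0.0034722$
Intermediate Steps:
$\frac{1}{\left(w - 279\right) + 831} = \frac{1}{\left(-264 - 279\right) + 831} = \frac{1}{-543 + 831} = \frac{1}{288}$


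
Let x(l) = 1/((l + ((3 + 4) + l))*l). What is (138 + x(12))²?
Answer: 2635487569/138384 ≈ 19045.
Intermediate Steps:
x(l) = 1/(l*(7 + 2*l)) (x(l) = 1/((l + (7 + l))*l) = 1/((7 + 2*l)*l) = 1/(l*(7 + 2*l)))
(138 + x(12))² = (138 + 1/(12*(7 + 2*12)))² = (138 + 1/(12*(7 + 24)))² = (138 + (1/12)/31)² = (138 + (1/12)*(1/31))² = (138 + 1/372)² = (51337/372)² = 2635487569/138384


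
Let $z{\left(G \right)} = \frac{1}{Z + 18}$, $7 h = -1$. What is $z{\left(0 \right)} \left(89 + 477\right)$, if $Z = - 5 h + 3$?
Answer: $\frac{1981}{76} \approx 26.066$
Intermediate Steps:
$h = - \frac{1}{7}$ ($h = \frac{1}{7} \left(-1\right) = - \frac{1}{7} \approx -0.14286$)
$Z = \frac{26}{7}$ ($Z = \left(-5\right) \left(- \frac{1}{7}\right) + 3 = \frac{5}{7} + 3 = \frac{26}{7} \approx 3.7143$)
$z{\left(G \right)} = \frac{7}{152}$ ($z{\left(G \right)} = \frac{1}{\frac{26}{7} + 18} = \frac{1}{\frac{152}{7}} = \frac{7}{152}$)
$z{\left(0 \right)} \left(89 + 477\right) = \frac{7 \left(89 + 477\right)}{152} = \frac{7}{152} \cdot 566 = \frac{1981}{76}$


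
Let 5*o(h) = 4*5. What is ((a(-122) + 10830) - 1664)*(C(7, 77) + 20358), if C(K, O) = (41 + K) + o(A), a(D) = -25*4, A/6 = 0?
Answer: 185037060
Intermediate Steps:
A = 0 (A = 6*0 = 0)
a(D) = -100
o(h) = 4 (o(h) = (4*5)/5 = (1/5)*20 = 4)
C(K, O) = 45 + K (C(K, O) = (41 + K) + 4 = 45 + K)
((a(-122) + 10830) - 1664)*(C(7, 77) + 20358) = ((-100 + 10830) - 1664)*((45 + 7) + 20358) = (10730 - 1664)*(52 + 20358) = 9066*20410 = 185037060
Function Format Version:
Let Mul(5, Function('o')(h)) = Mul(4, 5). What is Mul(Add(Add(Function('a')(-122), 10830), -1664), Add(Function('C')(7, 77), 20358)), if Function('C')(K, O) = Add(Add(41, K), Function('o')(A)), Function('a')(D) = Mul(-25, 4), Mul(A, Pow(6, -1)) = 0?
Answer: 185037060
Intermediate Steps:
A = 0 (A = Mul(6, 0) = 0)
Function('a')(D) = -100
Function('o')(h) = 4 (Function('o')(h) = Mul(Rational(1, 5), Mul(4, 5)) = Mul(Rational(1, 5), 20) = 4)
Function('C')(K, O) = Add(45, K) (Function('C')(K, O) = Add(Add(41, K), 4) = Add(45, K))
Mul(Add(Add(Function('a')(-122), 10830), -1664), Add(Function('C')(7, 77), 20358)) = Mul(Add(Add(-100, 10830), -1664), Add(Add(45, 7), 20358)) = Mul(Add(10730, -1664), Add(52, 20358)) = Mul(9066, 20410) = 185037060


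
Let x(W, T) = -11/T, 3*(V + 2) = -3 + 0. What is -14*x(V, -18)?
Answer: -77/9 ≈ -8.5556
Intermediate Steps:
V = -3 (V = -2 + (-3 + 0)/3 = -2 + (⅓)*(-3) = -2 - 1 = -3)
-14*x(V, -18) = -(-154)/(-18) = -(-154)*(-1)/18 = -14*11/18 = -77/9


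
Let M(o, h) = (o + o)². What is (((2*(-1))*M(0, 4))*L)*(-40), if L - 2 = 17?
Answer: 0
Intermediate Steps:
M(o, h) = 4*o² (M(o, h) = (2*o)² = 4*o²)
L = 19 (L = 2 + 17 = 19)
(((2*(-1))*M(0, 4))*L)*(-40) = (((2*(-1))*(4*0²))*19)*(-40) = (-8*0*19)*(-40) = (-2*0*19)*(-40) = (0*19)*(-40) = 0*(-40) = 0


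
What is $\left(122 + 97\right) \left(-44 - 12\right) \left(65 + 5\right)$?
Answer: $-858480$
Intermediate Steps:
$\left(122 + 97\right) \left(-44 - 12\right) \left(65 + 5\right) = 219 \left(\left(-56\right) 70\right) = 219 \left(-3920\right) = -858480$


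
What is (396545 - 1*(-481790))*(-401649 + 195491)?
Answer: -181075786930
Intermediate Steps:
(396545 - 1*(-481790))*(-401649 + 195491) = (396545 + 481790)*(-206158) = 878335*(-206158) = -181075786930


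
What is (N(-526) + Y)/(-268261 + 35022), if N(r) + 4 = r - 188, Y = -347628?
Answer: 348346/233239 ≈ 1.4935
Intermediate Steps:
N(r) = -192 + r (N(r) = -4 + (r - 188) = -4 + (-188 + r) = -192 + r)
(N(-526) + Y)/(-268261 + 35022) = ((-192 - 526) - 347628)/(-268261 + 35022) = (-718 - 347628)/(-233239) = -348346*(-1/233239) = 348346/233239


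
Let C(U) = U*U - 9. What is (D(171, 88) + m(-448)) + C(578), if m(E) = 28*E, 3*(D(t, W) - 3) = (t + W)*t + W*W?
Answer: 1016635/3 ≈ 3.3888e+5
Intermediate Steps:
D(t, W) = 3 + W**2/3 + t*(W + t)/3 (D(t, W) = 3 + ((t + W)*t + W*W)/3 = 3 + ((W + t)*t + W**2)/3 = 3 + (t*(W + t) + W**2)/3 = 3 + (W**2 + t*(W + t))/3 = 3 + (W**2/3 + t*(W + t)/3) = 3 + W**2/3 + t*(W + t)/3)
C(U) = -9 + U**2 (C(U) = U**2 - 9 = -9 + U**2)
(D(171, 88) + m(-448)) + C(578) = ((3 + (1/3)*88**2 + (1/3)*171**2 + (1/3)*88*171) + 28*(-448)) + (-9 + 578**2) = ((3 + (1/3)*7744 + (1/3)*29241 + 5016) - 12544) + (-9 + 334084) = ((3 + 7744/3 + 9747 + 5016) - 12544) + 334075 = (52042/3 - 12544) + 334075 = 14410/3 + 334075 = 1016635/3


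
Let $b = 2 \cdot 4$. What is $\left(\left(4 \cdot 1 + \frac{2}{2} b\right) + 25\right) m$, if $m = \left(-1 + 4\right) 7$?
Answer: $777$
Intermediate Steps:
$b = 8$
$m = 21$ ($m = 3 \cdot 7 = 21$)
$\left(\left(4 \cdot 1 + \frac{2}{2} b\right) + 25\right) m = \left(\left(4 \cdot 1 + \frac{2}{2} \cdot 8\right) + 25\right) 21 = \left(\left(4 + 2 \cdot \frac{1}{2} \cdot 8\right) + 25\right) 21 = \left(\left(4 + 1 \cdot 8\right) + 25\right) 21 = \left(\left(4 + 8\right) + 25\right) 21 = \left(12 + 25\right) 21 = 37 \cdot 21 = 777$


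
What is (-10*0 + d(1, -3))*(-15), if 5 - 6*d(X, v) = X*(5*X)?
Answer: 0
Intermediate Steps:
d(X, v) = 5/6 - 5*X**2/6 (d(X, v) = 5/6 - X*5*X/6 = 5/6 - 5*X**2/6)
(-10*0 + d(1, -3))*(-15) = (-10*0 + (5/6 - 5/6*1**2))*(-15) = (0 + (5/6 - 5/6*1))*(-15) = (0 + (5/6 - 5/6))*(-15) = (0 + 0)*(-15) = 0*(-15) = 0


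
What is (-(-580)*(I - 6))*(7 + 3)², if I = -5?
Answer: -638000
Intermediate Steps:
(-(-580)*(I - 6))*(7 + 3)² = (-(-580)*(-5 - 6))*(7 + 3)² = -(-580)*(-11)*10² = -116*55*100 = -6380*100 = -638000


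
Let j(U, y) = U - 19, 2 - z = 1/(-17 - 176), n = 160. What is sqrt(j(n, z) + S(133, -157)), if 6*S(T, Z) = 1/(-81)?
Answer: 5*sqrt(16446)/54 ≈ 11.874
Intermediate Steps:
S(T, Z) = -1/486 (S(T, Z) = (1/6)/(-81) = (1/6)*(-1/81) = -1/486)
z = 387/193 (z = 2 - 1/(-17 - 176) = 2 - 1/(-193) = 2 - 1*(-1/193) = 2 + 1/193 = 387/193 ≈ 2.0052)
j(U, y) = -19 + U
sqrt(j(n, z) + S(133, -157)) = sqrt((-19 + 160) - 1/486) = sqrt(141 - 1/486) = sqrt(68525/486) = 5*sqrt(16446)/54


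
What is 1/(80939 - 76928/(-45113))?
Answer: 45113/3651478035 ≈ 1.2355e-5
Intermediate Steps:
1/(80939 - 76928/(-45113)) = 1/(80939 - 76928*(-1/45113)) = 1/(80939 + 76928/45113) = 1/(3651478035/45113) = 45113/3651478035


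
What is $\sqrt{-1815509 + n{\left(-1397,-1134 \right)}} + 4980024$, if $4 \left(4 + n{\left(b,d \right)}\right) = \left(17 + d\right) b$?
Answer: $4980024 + \frac{i \sqrt{5701603}}{2} \approx 4.98 \cdot 10^{6} + 1193.9 i$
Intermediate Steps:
$n{\left(b,d \right)} = -4 + \frac{b \left(17 + d\right)}{4}$ ($n{\left(b,d \right)} = -4 + \frac{\left(17 + d\right) b}{4} = -4 + \frac{b \left(17 + d\right)}{4}$)
$\sqrt{-1815509 + n{\left(-1397,-1134 \right)}} + 4980024 = \sqrt{-1815509 + \left(-4 + \frac{17}{4} \left(-1397\right) + \frac{1}{4} \left(-1397\right) \left(-1134\right)\right)} + 4980024 = \sqrt{-1815509 - - \frac{1560433}{4}} + 4980024 = \sqrt{-1815509 + \frac{1560433}{4}} + 4980024 = \sqrt{- \frac{5701603}{4}} + 4980024 = \frac{i \sqrt{5701603}}{2} + 4980024 = 4980024 + \frac{i \sqrt{5701603}}{2}$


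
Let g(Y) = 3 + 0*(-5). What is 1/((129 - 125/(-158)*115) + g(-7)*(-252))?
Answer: -158/84691 ≈ -0.0018656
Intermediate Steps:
g(Y) = 3 (g(Y) = 3 + 0 = 3)
1/((129 - 125/(-158)*115) + g(-7)*(-252)) = 1/((129 - 125/(-158)*115) + 3*(-252)) = 1/((129 - 125*(-1/158)*115) - 756) = 1/((129 + (125/158)*115) - 756) = 1/((129 + 14375/158) - 756) = 1/(34757/158 - 756) = 1/(-84691/158) = -158/84691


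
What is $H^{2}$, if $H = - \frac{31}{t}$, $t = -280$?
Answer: $\frac{961}{78400} \approx 0.012258$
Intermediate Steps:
$H = \frac{31}{280}$ ($H = - \frac{31}{-280} = \left(-31\right) \left(- \frac{1}{280}\right) = \frac{31}{280} \approx 0.11071$)
$H^{2} = \left(\frac{31}{280}\right)^{2} = \frac{961}{78400}$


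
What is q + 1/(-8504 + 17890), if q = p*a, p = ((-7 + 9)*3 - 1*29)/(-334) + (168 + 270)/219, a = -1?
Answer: -1621348/783731 ≈ -2.0688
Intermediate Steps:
p = 691/334 (p = (2*3 - 29)*(-1/334) + 438*(1/219) = (6 - 29)*(-1/334) + 2 = -23*(-1/334) + 2 = 23/334 + 2 = 691/334 ≈ 2.0689)
q = -691/334 (q = (691/334)*(-1) = -691/334 ≈ -2.0689)
q + 1/(-8504 + 17890) = -691/334 + 1/(-8504 + 17890) = -691/334 + 1/9386 = -1621348/783731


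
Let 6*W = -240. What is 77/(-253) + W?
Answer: -927/23 ≈ -40.304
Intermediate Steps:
W = -40 (W = (⅙)*(-240) = -40)
77/(-253) + W = 77/(-253) - 40 = 77*(-1/253) - 40 = -7/23 - 40 = -927/23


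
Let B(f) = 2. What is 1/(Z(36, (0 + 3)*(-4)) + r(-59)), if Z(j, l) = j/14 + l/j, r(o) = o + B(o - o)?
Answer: -21/1150 ≈ -0.018261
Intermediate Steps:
r(o) = 2 + o (r(o) = o + 2 = 2 + o)
Z(j, l) = j/14 + l/j (Z(j, l) = j*(1/14) + l/j = j/14 + l/j)
1/(Z(36, (0 + 3)*(-4)) + r(-59)) = 1/(((1/14)*36 + ((0 + 3)*(-4))/36) + (2 - 59)) = 1/((18/7 + (3*(-4))*(1/36)) - 57) = 1/((18/7 - 12*1/36) - 57) = 1/((18/7 - ⅓) - 57) = 1/(47/21 - 57) = 1/(-1150/21) = -21/1150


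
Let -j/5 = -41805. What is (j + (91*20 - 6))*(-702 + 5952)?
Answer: 1106904750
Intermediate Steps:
j = 209025 (j = -5*(-41805) = 209025)
(j + (91*20 - 6))*(-702 + 5952) = (209025 + (91*20 - 6))*(-702 + 5952) = (209025 + (1820 - 6))*5250 = (209025 + 1814)*5250 = 210839*5250 = 1106904750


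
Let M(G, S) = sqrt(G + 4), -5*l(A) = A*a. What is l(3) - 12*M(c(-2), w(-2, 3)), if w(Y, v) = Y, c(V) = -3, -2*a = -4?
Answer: -66/5 ≈ -13.200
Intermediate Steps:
a = 2 (a = -1/2*(-4) = 2)
l(A) = -2*A/5 (l(A) = -A*2/5 = -2*A/5)
M(G, S) = sqrt(4 + G)
l(3) - 12*M(c(-2), w(-2, 3)) = -2/5*3 - 12*sqrt(4 - 3) = -6/5 - 12*sqrt(1) = -6/5 - 12*1 = -6/5 - 12 = -66/5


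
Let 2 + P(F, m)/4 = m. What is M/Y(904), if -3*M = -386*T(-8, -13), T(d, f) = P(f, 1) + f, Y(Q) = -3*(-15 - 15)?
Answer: -3281/135 ≈ -24.304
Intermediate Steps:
P(F, m) = -8 + 4*m
Y(Q) = 90 (Y(Q) = -3*(-30) = 90)
T(d, f) = -4 + f (T(d, f) = (-8 + 4*1) + f = (-8 + 4) + f = -4 + f)
M = -6562/3 (M = -(-386)*(-4 - 13)/3 = -(-386)*(-17)/3 = -⅓*6562 = -6562/3 ≈ -2187.3)
M/Y(904) = -6562/3/90 = -6562/3*1/90 = -3281/135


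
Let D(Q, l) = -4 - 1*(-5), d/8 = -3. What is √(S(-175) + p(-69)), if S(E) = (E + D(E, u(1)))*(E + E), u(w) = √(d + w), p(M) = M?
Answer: 9*√751 ≈ 246.64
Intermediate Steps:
d = -24 (d = 8*(-3) = -24)
u(w) = √(-24 + w)
D(Q, l) = 1 (D(Q, l) = -4 + 5 = 1)
S(E) = 2*E*(1 + E) (S(E) = (E + 1)*(E + E) = (1 + E)*(2*E) = 2*E*(1 + E))
√(S(-175) + p(-69)) = √(2*(-175)*(1 - 175) - 69) = √(2*(-175)*(-174) - 69) = √(60900 - 69) = √60831 = 9*√751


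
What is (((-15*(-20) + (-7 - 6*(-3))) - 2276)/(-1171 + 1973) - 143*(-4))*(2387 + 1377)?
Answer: 859658078/401 ≈ 2.1438e+6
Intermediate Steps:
(((-15*(-20) + (-7 - 6*(-3))) - 2276)/(-1171 + 1973) - 143*(-4))*(2387 + 1377) = (((300 + (-7 - 1*(-18))) - 2276)/802 + 572)*3764 = (((300 + (-7 + 18)) - 2276)*(1/802) + 572)*3764 = (((300 + 11) - 2276)*(1/802) + 572)*3764 = ((311 - 2276)*(1/802) + 572)*3764 = (-1965*1/802 + 572)*3764 = (-1965/802 + 572)*3764 = (456779/802)*3764 = 859658078/401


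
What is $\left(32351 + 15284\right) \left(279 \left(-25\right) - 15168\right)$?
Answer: $-1054781805$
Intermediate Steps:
$\left(32351 + 15284\right) \left(279 \left(-25\right) - 15168\right) = 47635 \left(-6975 - 15168\right) = 47635 \left(-22143\right) = -1054781805$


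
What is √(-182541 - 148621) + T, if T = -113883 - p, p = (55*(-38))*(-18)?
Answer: -151503 + I*√331162 ≈ -1.515e+5 + 575.47*I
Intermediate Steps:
p = 37620 (p = -2090*(-18) = 37620)
T = -151503 (T = -113883 - 1*37620 = -113883 - 37620 = -151503)
√(-182541 - 148621) + T = √(-182541 - 148621) - 151503 = √(-331162) - 151503 = I*√331162 - 151503 = -151503 + I*√331162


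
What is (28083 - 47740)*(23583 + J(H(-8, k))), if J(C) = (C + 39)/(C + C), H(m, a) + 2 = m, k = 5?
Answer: -9270850567/20 ≈ -4.6354e+8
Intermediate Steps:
H(m, a) = -2 + m
J(C) = (39 + C)/(2*C) (J(C) = (39 + C)/((2*C)) = (39 + C)*(1/(2*C)) = (39 + C)/(2*C))
(28083 - 47740)*(23583 + J(H(-8, k))) = (28083 - 47740)*(23583 + (39 + (-2 - 8))/(2*(-2 - 8))) = -19657*(23583 + (1/2)*(39 - 10)/(-10)) = -19657*(23583 + (1/2)*(-1/10)*29) = -19657*(23583 - 29/20) = -19657*471631/20 = -9270850567/20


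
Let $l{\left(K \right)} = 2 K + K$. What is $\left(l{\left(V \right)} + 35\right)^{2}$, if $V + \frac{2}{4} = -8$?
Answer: $\frac{361}{4} \approx 90.25$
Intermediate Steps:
$V = - \frac{17}{2}$ ($V = - \frac{1}{2} - 8 = - \frac{17}{2} \approx -8.5$)
$l{\left(K \right)} = 3 K$
$\left(l{\left(V \right)} + 35\right)^{2} = \left(3 \left(- \frac{17}{2}\right) + 35\right)^{2} = \left(- \frac{51}{2} + 35\right)^{2} = \left(\frac{19}{2}\right)^{2} = \frac{361}{4}$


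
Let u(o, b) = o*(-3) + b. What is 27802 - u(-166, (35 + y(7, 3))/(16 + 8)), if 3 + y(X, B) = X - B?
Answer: 54605/2 ≈ 27303.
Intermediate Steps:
y(X, B) = -3 + X - B (y(X, B) = -3 + (X - B) = -3 + X - B)
u(o, b) = b - 3*o (u(o, b) = -3*o + b = b - 3*o)
27802 - u(-166, (35 + y(7, 3))/(16 + 8)) = 27802 - ((35 + (-3 + 7 - 1*3))/(16 + 8) - 3*(-166)) = 27802 - ((35 + (-3 + 7 - 3))/24 + 498) = 27802 - ((35 + 1)*(1/24) + 498) = 27802 - (36*(1/24) + 498) = 27802 - (3/2 + 498) = 27802 - 1*999/2 = 27802 - 999/2 = 54605/2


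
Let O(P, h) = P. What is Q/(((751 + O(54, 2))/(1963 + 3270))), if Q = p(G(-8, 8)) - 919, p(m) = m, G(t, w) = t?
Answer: -4850991/805 ≈ -6026.1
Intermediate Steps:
Q = -927 (Q = -8 - 919 = -927)
Q/(((751 + O(54, 2))/(1963 + 3270))) = -927*(1963 + 3270)/(751 + 54) = -927/(805/5233) = -927/(805*(1/5233)) = -927/805/5233 = -927*5233/805 = -4850991/805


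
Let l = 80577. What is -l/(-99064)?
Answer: 11511/14152 ≈ 0.81338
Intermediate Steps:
-l/(-99064) = -80577/(-99064) = -80577*(-1)/99064 = -1*(-11511/14152) = 11511/14152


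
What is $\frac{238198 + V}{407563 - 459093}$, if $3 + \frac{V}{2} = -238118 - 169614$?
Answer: $\frac{288636}{25765} \approx 11.203$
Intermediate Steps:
$V = -815470$ ($V = -6 + 2 \left(-238118 - 169614\right) = -6 + 2 \left(-407732\right) = -6 - 815464 = -815470$)
$\frac{238198 + V}{407563 - 459093} = \frac{238198 - 815470}{407563 - 459093} = - \frac{577272}{-51530} = \left(-577272\right) \left(- \frac{1}{51530}\right) = \frac{288636}{25765}$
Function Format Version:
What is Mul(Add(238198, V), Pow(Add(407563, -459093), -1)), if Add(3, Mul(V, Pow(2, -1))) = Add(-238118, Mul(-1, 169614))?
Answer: Rational(288636, 25765) ≈ 11.203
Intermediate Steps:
V = -815470 (V = Add(-6, Mul(2, Add(-238118, Mul(-1, 169614)))) = Add(-6, Mul(2, Add(-238118, -169614))) = Add(-6, Mul(2, -407732)) = Add(-6, -815464) = -815470)
Mul(Add(238198, V), Pow(Add(407563, -459093), -1)) = Mul(Add(238198, -815470), Pow(Add(407563, -459093), -1)) = Mul(-577272, Pow(-51530, -1)) = Mul(-577272, Rational(-1, 51530)) = Rational(288636, 25765)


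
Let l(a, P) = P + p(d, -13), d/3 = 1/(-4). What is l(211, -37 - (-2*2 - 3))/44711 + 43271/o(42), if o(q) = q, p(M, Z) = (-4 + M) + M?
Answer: 967344095/938931 ≈ 1030.3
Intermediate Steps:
d = -¾ (d = 3/(-4) = 3*(-¼) = -¾ ≈ -0.75000)
p(M, Z) = -4 + 2*M
l(a, P) = -11/2 + P (l(a, P) = P + (-4 + 2*(-¾)) = P + (-4 - 3/2) = P - 11/2 = -11/2 + P)
l(211, -37 - (-2*2 - 3))/44711 + 43271/o(42) = (-11/2 + (-37 - (-2*2 - 3)))/44711 + 43271/42 = (-11/2 + (-37 - (-4 - 3)))*(1/44711) + 43271*(1/42) = (-11/2 + (-37 - 1*(-7)))*(1/44711) + 43271/42 = (-11/2 + (-37 + 7))*(1/44711) + 43271/42 = (-11/2 - 30)*(1/44711) + 43271/42 = -71/2*1/44711 + 43271/42 = -71/89422 + 43271/42 = 967344095/938931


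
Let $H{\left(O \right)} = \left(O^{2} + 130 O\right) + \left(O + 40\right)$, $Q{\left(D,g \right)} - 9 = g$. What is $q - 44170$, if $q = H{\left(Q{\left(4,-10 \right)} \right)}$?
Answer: $-44260$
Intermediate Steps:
$Q{\left(D,g \right)} = 9 + g$
$H{\left(O \right)} = 40 + O^{2} + 131 O$ ($H{\left(O \right)} = \left(O^{2} + 130 O\right) + \left(40 + O\right) = 40 + O^{2} + 131 O$)
$q = -90$ ($q = 40 + \left(9 - 10\right)^{2} + 131 \left(9 - 10\right) = 40 + \left(-1\right)^{2} + 131 \left(-1\right) = 40 + 1 - 131 = -90$)
$q - 44170 = -90 - 44170 = -44260$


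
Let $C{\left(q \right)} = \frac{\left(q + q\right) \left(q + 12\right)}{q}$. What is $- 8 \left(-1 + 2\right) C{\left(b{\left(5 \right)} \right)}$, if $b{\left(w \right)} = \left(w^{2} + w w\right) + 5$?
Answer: $-1072$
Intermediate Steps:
$b{\left(w \right)} = 5 + 2 w^{2}$ ($b{\left(w \right)} = \left(w^{2} + w^{2}\right) + 5 = 2 w^{2} + 5 = 5 + 2 w^{2}$)
$C{\left(q \right)} = 24 + 2 q$ ($C{\left(q \right)} = \frac{2 q \left(12 + q\right)}{q} = 24 + 2 q$)
$- 8 \left(-1 + 2\right) C{\left(b{\left(5 \right)} \right)} = - 8 \left(-1 + 2\right) \left(24 + 2 \left(5 + 2 \cdot 5^{2}\right)\right) = \left(-8\right) 1 \left(24 + 2 \left(5 + 2 \cdot 25\right)\right) = - 8 \left(24 + 2 \left(5 + 50\right)\right) = - 8 \left(24 + 2 \cdot 55\right) = - 8 \left(24 + 110\right) = \left(-8\right) 134 = -1072$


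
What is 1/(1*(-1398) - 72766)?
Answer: -1/74164 ≈ -1.3484e-5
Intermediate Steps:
1/(1*(-1398) - 72766) = 1/(-1398 - 72766) = 1/(-74164) = -1/74164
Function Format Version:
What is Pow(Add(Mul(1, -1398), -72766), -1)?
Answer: Rational(-1, 74164) ≈ -1.3484e-5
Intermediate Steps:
Pow(Add(Mul(1, -1398), -72766), -1) = Pow(Add(-1398, -72766), -1) = Pow(-74164, -1) = Rational(-1, 74164)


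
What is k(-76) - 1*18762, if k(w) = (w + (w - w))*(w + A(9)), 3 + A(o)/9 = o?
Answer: -17090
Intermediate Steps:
A(o) = -27 + 9*o
k(w) = w*(54 + w) (k(w) = (w + (w - w))*(w + (-27 + 9*9)) = (w + 0)*(w + (-27 + 81)) = w*(w + 54) = w*(54 + w))
k(-76) - 1*18762 = -76*(54 - 76) - 1*18762 = -76*(-22) - 18762 = 1672 - 18762 = -17090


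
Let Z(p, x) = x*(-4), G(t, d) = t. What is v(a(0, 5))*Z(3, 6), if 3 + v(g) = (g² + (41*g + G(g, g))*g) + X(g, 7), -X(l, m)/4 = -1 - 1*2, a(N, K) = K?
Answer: -26016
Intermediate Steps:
X(l, m) = 12 (X(l, m) = -4*(-1 - 1*2) = -4*(-1 - 2) = -4*(-3) = 12)
Z(p, x) = -4*x
v(g) = 9 + 43*g² (v(g) = -3 + ((g² + (41*g + g)*g) + 12) = -3 + ((g² + (42*g)*g) + 12) = -3 + ((g² + 42*g²) + 12) = -3 + (43*g² + 12) = -3 + (12 + 43*g²) = 9 + 43*g²)
v(a(0, 5))*Z(3, 6) = (9 + 43*5²)*(-4*6) = (9 + 43*25)*(-24) = (9 + 1075)*(-24) = 1084*(-24) = -26016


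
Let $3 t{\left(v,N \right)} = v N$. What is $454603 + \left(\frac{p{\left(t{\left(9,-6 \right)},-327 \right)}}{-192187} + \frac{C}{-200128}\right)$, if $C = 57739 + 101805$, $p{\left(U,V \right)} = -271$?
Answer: $\frac{2185613743607171}{4807749992} \approx 4.546 \cdot 10^{5}$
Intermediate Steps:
$t{\left(v,N \right)} = \frac{N v}{3}$ ($t{\left(v,N \right)} = \frac{v N}{3} = \frac{N v}{3}$)
$C = 159544$
$454603 + \left(\frac{p{\left(t{\left(9,-6 \right)},-327 \right)}}{-192187} + \frac{C}{-200128}\right) = 454603 + \left(- \frac{271}{-192187} + \frac{159544}{-200128}\right) = 454603 + \left(\left(-271\right) \left(- \frac{1}{192187}\right) + 159544 \left(- \frac{1}{200128}\right)\right) = 454603 + \left(\frac{271}{192187} - \frac{19943}{25016}\right) = 454603 - \frac{3826006005}{4807749992} = \frac{2185613743607171}{4807749992}$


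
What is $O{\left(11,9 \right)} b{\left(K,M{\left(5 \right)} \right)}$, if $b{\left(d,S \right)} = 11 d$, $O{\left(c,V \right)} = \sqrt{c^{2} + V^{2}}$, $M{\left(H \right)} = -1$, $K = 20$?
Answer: $220 \sqrt{202} \approx 3126.8$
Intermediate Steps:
$O{\left(c,V \right)} = \sqrt{V^{2} + c^{2}}$
$O{\left(11,9 \right)} b{\left(K,M{\left(5 \right)} \right)} = \sqrt{9^{2} + 11^{2}} \cdot 11 \cdot 20 = \sqrt{81 + 121} \cdot 220 = \sqrt{202} \cdot 220 = 220 \sqrt{202}$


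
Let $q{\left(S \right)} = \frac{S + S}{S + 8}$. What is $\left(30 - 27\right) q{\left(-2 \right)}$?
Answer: $-2$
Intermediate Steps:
$q{\left(S \right)} = \frac{2 S}{8 + S}$
$\left(30 - 27\right) q{\left(-2 \right)} = \left(30 - 27\right) 2 \left(-2\right) \frac{1}{8 - 2} = 3 \cdot 2 \left(-2\right) \frac{1}{6} = 3 \left(- \frac{2}{3}\right) = -2$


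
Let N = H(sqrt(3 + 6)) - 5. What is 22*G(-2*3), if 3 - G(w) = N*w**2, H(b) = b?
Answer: 1650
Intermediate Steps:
N = -2 (N = sqrt(3 + 6) - 5 = sqrt(9) - 5 = 3 - 5 = -2)
G(w) = 3 + 2*w**2 (G(w) = 3 - (-2)*w**2 = 3 + 2*w**2)
22*G(-2*3) = 22*(3 + 2*(-2*3)**2) = 22*(3 + 2*(-6)**2) = 22*(3 + 2*36) = 22*(3 + 72) = 22*75 = 1650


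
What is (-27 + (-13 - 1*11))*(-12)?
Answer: 612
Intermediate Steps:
(-27 + (-13 - 1*11))*(-12) = (-27 + (-13 - 11))*(-12) = (-27 - 24)*(-12) = -51*(-12) = 612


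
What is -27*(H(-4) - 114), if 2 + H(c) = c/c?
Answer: 3105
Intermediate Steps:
H(c) = -1 (H(c) = -2 + c/c = -2 + 1 = -1)
-27*(H(-4) - 114) = -27*(-1 - 114) = -27*(-115) = 3105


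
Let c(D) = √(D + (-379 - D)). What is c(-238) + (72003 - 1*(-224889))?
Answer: 296892 + I*√379 ≈ 2.9689e+5 + 19.468*I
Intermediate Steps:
c(D) = I*√379 (c(D) = √(-379) = I*√379)
c(-238) + (72003 - 1*(-224889)) = I*√379 + (72003 - 1*(-224889)) = I*√379 + (72003 + 224889) = I*√379 + 296892 = 296892 + I*√379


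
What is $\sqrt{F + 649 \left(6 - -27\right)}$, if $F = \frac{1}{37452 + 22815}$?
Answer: $\frac{2 \sqrt{19447231884195}}{60267} \approx 146.35$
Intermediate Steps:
$F = \frac{1}{60267} \approx 1.6593 \cdot 10^{-5}$
$\sqrt{F + 649 \left(6 - -27\right)} = \sqrt{\frac{1}{60267} + 649 \left(6 - -27\right)} = \sqrt{\frac{1}{60267} + 649 \left(6 + 27\right)} = \sqrt{\frac{1}{60267} + 649 \cdot 33} = \sqrt{\frac{1}{60267} + 21417} = \sqrt{\frac{1290738340}{60267}} = \frac{2 \sqrt{19447231884195}}{60267}$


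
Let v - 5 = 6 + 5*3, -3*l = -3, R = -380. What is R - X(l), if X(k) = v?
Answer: -406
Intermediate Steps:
l = 1 (l = -⅓*(-3) = 1)
v = 26 (v = 5 + (6 + 5*3) = 5 + (6 + 15) = 5 + 21 = 26)
X(k) = 26
R - X(l) = -380 - 1*26 = -380 - 26 = -406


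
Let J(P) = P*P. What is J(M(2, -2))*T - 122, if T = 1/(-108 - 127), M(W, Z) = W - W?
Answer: -122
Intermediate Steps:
M(W, Z) = 0
J(P) = P²
T = -1/235 (T = 1/(-235) = -1/235 ≈ -0.0042553)
J(M(2, -2))*T - 122 = 0²*(-1/235) - 122 = 0*(-1/235) - 122 = 0 - 122 = -122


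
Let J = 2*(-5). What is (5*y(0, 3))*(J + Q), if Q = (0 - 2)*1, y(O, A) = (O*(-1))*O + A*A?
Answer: -540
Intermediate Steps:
y(O, A) = A² - O² (y(O, A) = (-O)*O + A² = -O² + A² = A² - O²)
Q = -2 (Q = -2*1 = -2)
J = -10
(5*y(0, 3))*(J + Q) = (5*(3² - 1*0²))*(-10 - 2) = (5*(9 - 1*0))*(-12) = (5*(9 + 0))*(-12) = (5*9)*(-12) = 45*(-12) = -540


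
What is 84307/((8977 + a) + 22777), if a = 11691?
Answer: 84307/43445 ≈ 1.9405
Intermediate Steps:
84307/((8977 + a) + 22777) = 84307/((8977 + 11691) + 22777) = 84307/(20668 + 22777) = 84307/43445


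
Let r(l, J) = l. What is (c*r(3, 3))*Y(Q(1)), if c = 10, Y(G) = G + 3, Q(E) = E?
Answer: 120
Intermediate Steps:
Y(G) = 3 + G
(c*r(3, 3))*Y(Q(1)) = (10*3)*(3 + 1) = 30*4 = 120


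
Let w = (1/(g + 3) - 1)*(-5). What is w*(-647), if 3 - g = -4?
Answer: -5823/2 ≈ -2911.5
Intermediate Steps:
g = 7 (g = 3 - 1*(-4) = 3 + 4 = 7)
w = 9/2 (w = (1/(7 + 3) - 1)*(-5) = (1/10 - 1)*(-5) = (⅒ - 1)*(-5) = -9/10*(-5) = 9/2 ≈ 4.5000)
w*(-647) = (9/2)*(-647) = -5823/2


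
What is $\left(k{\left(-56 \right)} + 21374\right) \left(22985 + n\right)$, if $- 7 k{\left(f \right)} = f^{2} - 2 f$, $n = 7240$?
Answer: $632004750$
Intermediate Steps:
$k{\left(f \right)} = - \frac{f^{2}}{7} + \frac{2 f}{7}$ ($k{\left(f \right)} = - \frac{f^{2} - 2 f}{7} = - \frac{f^{2}}{7} + \frac{2 f}{7}$)
$\left(k{\left(-56 \right)} + 21374\right) \left(22985 + n\right) = \left(\frac{1}{7} \left(-56\right) \left(2 - -56\right) + 21374\right) \left(22985 + 7240\right) = \left(\frac{1}{7} \left(-56\right) \left(2 + 56\right) + 21374\right) 30225 = \left(\frac{1}{7} \left(-56\right) 58 + 21374\right) 30225 = \left(-464 + 21374\right) 30225 = 20910 \cdot 30225 = 632004750$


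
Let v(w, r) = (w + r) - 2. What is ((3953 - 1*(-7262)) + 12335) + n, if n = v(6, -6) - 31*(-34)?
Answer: 24602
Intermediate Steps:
v(w, r) = -2 + r + w (v(w, r) = (r + w) - 2 = -2 + r + w)
n = 1052 (n = (-2 - 6 + 6) - 31*(-34) = -2 + 1054 = 1052)
((3953 - 1*(-7262)) + 12335) + n = ((3953 - 1*(-7262)) + 12335) + 1052 = ((3953 + 7262) + 12335) + 1052 = (11215 + 12335) + 1052 = 23550 + 1052 = 24602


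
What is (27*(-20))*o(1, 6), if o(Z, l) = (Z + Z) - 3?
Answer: 540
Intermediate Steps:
o(Z, l) = -3 + 2*Z (o(Z, l) = 2*Z - 3 = -3 + 2*Z)
(27*(-20))*o(1, 6) = (27*(-20))*(-3 + 2*1) = -540*(-3 + 2) = -540*(-1) = 540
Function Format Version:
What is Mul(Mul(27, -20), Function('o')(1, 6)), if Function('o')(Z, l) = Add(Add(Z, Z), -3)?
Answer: 540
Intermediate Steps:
Function('o')(Z, l) = Add(-3, Mul(2, Z)) (Function('o')(Z, l) = Add(Mul(2, Z), -3) = Add(-3, Mul(2, Z)))
Mul(Mul(27, -20), Function('o')(1, 6)) = Mul(Mul(27, -20), Add(-3, Mul(2, 1))) = Mul(-540, Add(-3, 2)) = Mul(-540, -1) = 540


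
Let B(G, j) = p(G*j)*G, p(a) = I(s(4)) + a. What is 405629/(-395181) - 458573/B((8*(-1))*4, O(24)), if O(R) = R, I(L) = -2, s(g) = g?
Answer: -191214035273/9737259840 ≈ -19.637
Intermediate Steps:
p(a) = -2 + a
B(G, j) = G*(-2 + G*j) (B(G, j) = (-2 + G*j)*G = G*(-2 + G*j))
405629/(-395181) - 458573/B((8*(-1))*4, O(24)) = 405629/(-395181) - 458573*(-1/(32*(-2 + ((8*(-1))*4)*24))) = 405629*(-1/395181) - 458573*(-1/(32*(-2 - 8*4*24))) = -405629/395181 - 458573*(-1/(32*(-2 - 32*24))) = -405629/395181 - 458573*(-1/(32*(-2 - 768))) = -405629/395181 - 458573/((-32*(-770))) = -405629/395181 - 458573/24640 = -191214035273/9737259840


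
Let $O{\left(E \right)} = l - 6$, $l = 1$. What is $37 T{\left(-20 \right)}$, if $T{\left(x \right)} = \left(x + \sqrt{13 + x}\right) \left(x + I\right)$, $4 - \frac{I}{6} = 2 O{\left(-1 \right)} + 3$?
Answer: $-34040 + 1702 i \sqrt{7} \approx -34040.0 + 4503.1 i$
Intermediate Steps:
$O{\left(E \right)} = -5$ ($O{\left(E \right)} = 1 - 6 = -5$)
$I = 66$ ($I = 24 - 6 \left(2 \left(-5\right) + 3\right) = 24 - 6 \left(-10 + 3\right) = 24 - -42 = 24 + 42 = 66$)
$T{\left(x \right)} = \left(66 + x\right) \left(x + \sqrt{13 + x}\right)$ ($T{\left(x \right)} = \left(x + \sqrt{13 + x}\right) \left(x + 66\right) = \left(x + \sqrt{13 + x}\right) \left(66 + x\right) = \left(66 + x\right) \left(x + \sqrt{13 + x}\right)$)
$37 T{\left(-20 \right)} = 37 \left(\left(-20\right)^{2} + 66 \left(-20\right) + 66 \sqrt{13 - 20} - 20 \sqrt{13 - 20}\right) = 37 \left(400 - 1320 + 66 \sqrt{-7} - 20 \sqrt{-7}\right) = 37 \left(400 - 1320 + 66 i \sqrt{7} - 20 i \sqrt{7}\right) = 37 \left(-920 + 46 i \sqrt{7}\right) = -34040 + 1702 i \sqrt{7}$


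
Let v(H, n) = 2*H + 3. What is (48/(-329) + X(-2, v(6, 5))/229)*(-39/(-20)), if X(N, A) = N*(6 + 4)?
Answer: -171327/376705 ≈ -0.45480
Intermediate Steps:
v(H, n) = 3 + 2*H
X(N, A) = 10*N (X(N, A) = N*10 = 10*N)
(48/(-329) + X(-2, v(6, 5))/229)*(-39/(-20)) = (48/(-329) + (10*(-2))/229)*(-39/(-20)) = (48*(-1/329) - 20*1/229)*(-39*(-1/20)) = (-48/329 - 20/229)*(39/20) = -17572/75341*39/20 = -171327/376705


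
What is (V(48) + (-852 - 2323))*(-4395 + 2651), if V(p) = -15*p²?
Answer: 65809840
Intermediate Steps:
(V(48) + (-852 - 2323))*(-4395 + 2651) = (-15*48² + (-852 - 2323))*(-4395 + 2651) = (-15*2304 - 3175)*(-1744) = (-34560 - 3175)*(-1744) = -37735*(-1744) = 65809840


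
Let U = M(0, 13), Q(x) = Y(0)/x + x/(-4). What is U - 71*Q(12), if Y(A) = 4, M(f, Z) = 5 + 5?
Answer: 598/3 ≈ 199.33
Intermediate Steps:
M(f, Z) = 10
Q(x) = 4/x - x/4 (Q(x) = 4/x + x/(-4) = 4/x + x*(-¼) = 4/x - x/4)
U = 10
U - 71*Q(12) = 10 - 71*(4/12 - ¼*12) = 10 - 71*(4*(1/12) - 3) = 10 - 71*(⅓ - 3) = 10 - 71*(-8/3) = 10 + 568/3 = 598/3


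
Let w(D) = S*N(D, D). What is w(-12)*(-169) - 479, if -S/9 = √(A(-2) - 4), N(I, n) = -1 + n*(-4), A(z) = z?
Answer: -479 + 71487*I*√6 ≈ -479.0 + 1.7511e+5*I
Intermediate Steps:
N(I, n) = -1 - 4*n
S = -9*I*√6 (S = -9*√(-2 - 4) = -9*I*√6 ≈ -22.045*I)
w(D) = -9*I*√6*(-1 - 4*D) (w(D) = (-9*I*√6)*(-1 - 4*D) = -9*I*√6*(-1 - 4*D))
w(-12)*(-169) - 479 = (I*√6*(9 + 36*(-12)))*(-169) - 479 = (I*√6*(9 - 432))*(-169) - 479 = (I*√6*(-423))*(-169) - 479 = -423*I*√6*(-169) - 479 = 71487*I*√6 - 479 = -479 + 71487*I*√6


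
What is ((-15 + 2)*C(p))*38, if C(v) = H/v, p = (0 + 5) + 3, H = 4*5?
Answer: -1235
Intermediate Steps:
H = 20
p = 8 (p = 5 + 3 = 8)
C(v) = 20/v
((-15 + 2)*C(p))*38 = ((-15 + 2)*(20/8))*38 = -260/8*38 = -13*5/2*38 = -65/2*38 = -1235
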